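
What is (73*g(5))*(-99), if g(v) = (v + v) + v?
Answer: -108405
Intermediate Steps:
g(v) = 3*v (g(v) = 2*v + v = 3*v)
(73*g(5))*(-99) = (73*(3*5))*(-99) = (73*15)*(-99) = 1095*(-99) = -108405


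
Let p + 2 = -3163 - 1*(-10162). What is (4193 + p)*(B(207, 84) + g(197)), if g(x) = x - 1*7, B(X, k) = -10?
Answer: 2014200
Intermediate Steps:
p = 6997 (p = -2 + (-3163 - 1*(-10162)) = -2 + (-3163 + 10162) = -2 + 6999 = 6997)
g(x) = -7 + x (g(x) = x - 7 = -7 + x)
(4193 + p)*(B(207, 84) + g(197)) = (4193 + 6997)*(-10 + (-7 + 197)) = 11190*(-10 + 190) = 11190*180 = 2014200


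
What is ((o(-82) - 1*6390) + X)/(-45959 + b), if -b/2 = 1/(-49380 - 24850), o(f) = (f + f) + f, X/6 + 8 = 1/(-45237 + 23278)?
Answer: 907919266605/6242827624726 ≈ 0.14543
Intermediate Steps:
X = -1054038/21959 (X = -48 + 6/(-45237 + 23278) = -48 + 6/(-21959) = -48 + 6*(-1/21959) = -48 - 6/21959 = -1054038/21959 ≈ -48.000)
o(f) = 3*f (o(f) = 2*f + f = 3*f)
b = 1/37115 (b = -2/(-49380 - 24850) = -2/(-74230) = -2*(-1/74230) = 1/37115 ≈ 2.6943e-5)
((o(-82) - 1*6390) + X)/(-45959 + b) = ((3*(-82) - 1*6390) - 1054038/21959)/(-45959 + 1/37115) = ((-246 - 6390) - 1054038/21959)/(-1705768284/37115) = (-6636 - 1054038/21959)*(-37115/1705768284) = -146773962/21959*(-37115/1705768284) = 907919266605/6242827624726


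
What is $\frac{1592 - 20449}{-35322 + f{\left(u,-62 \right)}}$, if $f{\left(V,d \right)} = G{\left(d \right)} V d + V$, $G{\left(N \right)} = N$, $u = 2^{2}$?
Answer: $\frac{18857}{19942} \approx 0.94559$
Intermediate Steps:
$u = 4$
$f{\left(V,d \right)} = V + V d^{2}$ ($f{\left(V,d \right)} = d V d + V = V d d + V = V d^{2} + V = V + V d^{2}$)
$\frac{1592 - 20449}{-35322 + f{\left(u,-62 \right)}} = \frac{1592 - 20449}{-35322 + 4 \left(1 + \left(-62\right)^{2}\right)} = - \frac{18857}{-35322 + 4 \left(1 + 3844\right)} = - \frac{18857}{-35322 + 4 \cdot 3845} = - \frac{18857}{-35322 + 15380} = - \frac{18857}{-19942} = \left(-18857\right) \left(- \frac{1}{19942}\right) = \frac{18857}{19942}$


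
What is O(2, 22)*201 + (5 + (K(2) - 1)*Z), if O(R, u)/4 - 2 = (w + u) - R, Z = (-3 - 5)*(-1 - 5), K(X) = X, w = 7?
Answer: 23369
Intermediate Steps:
Z = 48 (Z = -8*(-6) = 48)
O(R, u) = 36 - 4*R + 4*u (O(R, u) = 8 + 4*((7 + u) - R) = 8 + 4*(7 + u - R) = 8 + (28 - 4*R + 4*u) = 36 - 4*R + 4*u)
O(2, 22)*201 + (5 + (K(2) - 1)*Z) = (36 - 4*2 + 4*22)*201 + (5 + (2 - 1)*48) = (36 - 8 + 88)*201 + (5 + 1*48) = 116*201 + (5 + 48) = 23316 + 53 = 23369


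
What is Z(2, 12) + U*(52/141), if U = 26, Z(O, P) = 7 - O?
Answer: 2057/141 ≈ 14.589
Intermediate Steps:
Z(2, 12) + U*(52/141) = (7 - 1*2) + 26*(52/141) = (7 - 2) + 26*(52*(1/141)) = 5 + 26*(52/141) = 5 + 1352/141 = 2057/141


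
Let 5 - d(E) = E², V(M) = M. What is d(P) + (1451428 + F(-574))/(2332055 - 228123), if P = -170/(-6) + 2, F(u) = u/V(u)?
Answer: -17314921091/18935388 ≈ -914.42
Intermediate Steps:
F(u) = 1 (F(u) = u/u = 1)
P = 91/3 (P = -170*(-1)/6 + 2 = -10*(-17/6) + 2 = 85/3 + 2 = 91/3 ≈ 30.333)
d(E) = 5 - E²
d(P) + (1451428 + F(-574))/(2332055 - 228123) = (5 - (91/3)²) + (1451428 + 1)/(2332055 - 228123) = (5 - 1*8281/9) + 1451429/2103932 = (5 - 8281/9) + 1451429*(1/2103932) = -8236/9 + 1451429/2103932 = -17314921091/18935388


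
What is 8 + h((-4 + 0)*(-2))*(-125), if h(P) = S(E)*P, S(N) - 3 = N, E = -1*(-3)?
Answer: -5992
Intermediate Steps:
E = 3
S(N) = 3 + N
h(P) = 6*P (h(P) = (3 + 3)*P = 6*P)
8 + h((-4 + 0)*(-2))*(-125) = 8 + (6*((-4 + 0)*(-2)))*(-125) = 8 + (6*(-4*(-2)))*(-125) = 8 + (6*8)*(-125) = 8 + 48*(-125) = 8 - 6000 = -5992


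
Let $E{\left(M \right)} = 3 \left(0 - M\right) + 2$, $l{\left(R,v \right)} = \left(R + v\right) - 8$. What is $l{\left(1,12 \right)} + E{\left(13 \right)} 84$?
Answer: $-3103$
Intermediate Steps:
$l{\left(R,v \right)} = -8 + R + v$ ($l{\left(R,v \right)} = \left(R + v\right) - 8 = -8 + R + v$)
$E{\left(M \right)} = 2 - 3 M$ ($E{\left(M \right)} = 3 \left(- M\right) + 2 = - 3 M + 2 = 2 - 3 M$)
$l{\left(1,12 \right)} + E{\left(13 \right)} 84 = \left(-8 + 1 + 12\right) + \left(2 - 39\right) 84 = 5 + \left(2 - 39\right) 84 = 5 - 3108 = -3103$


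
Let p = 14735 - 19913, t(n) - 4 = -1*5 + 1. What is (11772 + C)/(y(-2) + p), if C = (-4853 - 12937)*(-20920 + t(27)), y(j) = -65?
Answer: -372178572/5243 ≈ -70986.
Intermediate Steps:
t(n) = 0 (t(n) = 4 + (-1*5 + 1) = 4 + (-5 + 1) = 4 - 4 = 0)
p = -5178
C = 372166800 (C = (-4853 - 12937)*(-20920 + 0) = -17790*(-20920) = 372166800)
(11772 + C)/(y(-2) + p) = (11772 + 372166800)/(-65 - 5178) = 372178572/(-5243) = 372178572*(-1/5243) = -372178572/5243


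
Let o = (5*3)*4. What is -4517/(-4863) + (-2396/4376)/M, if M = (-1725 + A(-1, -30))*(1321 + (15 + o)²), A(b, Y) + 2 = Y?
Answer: 60307867779893/64927417942884 ≈ 0.92885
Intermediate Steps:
o = 60 (o = 15*4 = 60)
A(b, Y) = -2 + Y
M = -12204122 (M = (-1725 + (-2 - 30))*(1321 + (15 + 60)²) = (-1725 - 32)*(1321 + 75²) = -1757*(1321 + 5625) = -1757*6946 = -12204122)
-4517/(-4863) + (-2396/4376)/M = -4517/(-4863) - 2396/4376/(-12204122) = -4517*(-1/4863) - 2396*1/4376*(-1/12204122) = 4517/4863 - 599/1094*(-1/12204122) = 4517/4863 + 599/13351309468 = 60307867779893/64927417942884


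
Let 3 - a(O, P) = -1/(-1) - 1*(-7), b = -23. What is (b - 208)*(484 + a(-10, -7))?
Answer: -110649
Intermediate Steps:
a(O, P) = -5 (a(O, P) = 3 - (-1/(-1) - 1*(-7)) = 3 - (-1*(-1) + 7) = 3 - (1 + 7) = 3 - 1*8 = 3 - 8 = -5)
(b - 208)*(484 + a(-10, -7)) = (-23 - 208)*(484 - 5) = -231*479 = -110649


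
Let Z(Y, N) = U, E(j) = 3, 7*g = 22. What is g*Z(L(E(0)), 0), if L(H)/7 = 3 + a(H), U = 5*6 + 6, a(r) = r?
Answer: 792/7 ≈ 113.14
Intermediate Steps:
g = 22/7 (g = (1/7)*22 = 22/7 ≈ 3.1429)
U = 36 (U = 30 + 6 = 36)
L(H) = 21 + 7*H (L(H) = 7*(3 + H) = 21 + 7*H)
Z(Y, N) = 36
g*Z(L(E(0)), 0) = (22/7)*36 = 792/7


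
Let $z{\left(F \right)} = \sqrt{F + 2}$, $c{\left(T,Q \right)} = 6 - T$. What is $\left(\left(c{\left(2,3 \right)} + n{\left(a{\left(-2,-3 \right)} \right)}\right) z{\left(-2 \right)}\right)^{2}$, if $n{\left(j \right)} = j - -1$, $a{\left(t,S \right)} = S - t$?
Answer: $0$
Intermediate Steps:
$z{\left(F \right)} = \sqrt{2 + F}$
$n{\left(j \right)} = 1 + j$ ($n{\left(j \right)} = j + 1 = 1 + j$)
$\left(\left(c{\left(2,3 \right)} + n{\left(a{\left(-2,-3 \right)} \right)}\right) z{\left(-2 \right)}\right)^{2} = \left(\left(\left(6 - 2\right) + \left(1 - 1\right)\right) \sqrt{2 - 2}\right)^{2} = \left(\left(\left(6 - 2\right) + \left(1 + \left(-3 + 2\right)\right)\right) \sqrt{0}\right)^{2} = \left(\left(4 + \left(1 - 1\right)\right) 0\right)^{2} = \left(\left(4 + 0\right) 0\right)^{2} = \left(4 \cdot 0\right)^{2} = 0^{2} = 0$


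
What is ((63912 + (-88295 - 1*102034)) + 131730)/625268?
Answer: 759/89324 ≈ 0.0084971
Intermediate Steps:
((63912 + (-88295 - 1*102034)) + 131730)/625268 = ((63912 + (-88295 - 102034)) + 131730)*(1/625268) = ((63912 - 190329) + 131730)*(1/625268) = (-126417 + 131730)*(1/625268) = 5313*(1/625268) = 759/89324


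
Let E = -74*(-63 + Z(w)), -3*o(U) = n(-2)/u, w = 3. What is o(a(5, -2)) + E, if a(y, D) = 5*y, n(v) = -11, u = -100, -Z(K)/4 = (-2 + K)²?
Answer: 1487389/300 ≈ 4958.0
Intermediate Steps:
Z(K) = -4*(-2 + K)²
o(U) = -11/300 (o(U) = -(-11)/(3*(-100)) = -(-11)*(-1)/(3*100) = -⅓*11/100 = -11/300)
E = 4958 (E = -74*(-63 - 4*(-2 + 3)²) = -74*(-63 - 4*1²) = -74*(-63 - 4*1) = -74*(-63 - 4) = -74*(-67) = 4958)
o(a(5, -2)) + E = -11/300 + 4958 = 1487389/300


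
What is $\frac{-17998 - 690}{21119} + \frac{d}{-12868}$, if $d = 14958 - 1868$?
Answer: $- \frac{258462447}{135879646} \approx -1.9021$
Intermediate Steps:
$d = 13090$ ($d = 14958 - 1868 = 13090$)
$\frac{-17998 - 690}{21119} + \frac{d}{-12868} = \frac{-17998 - 690}{21119} + \frac{13090}{-12868} = \left(-18688\right) \frac{1}{21119} + 13090 \left(- \frac{1}{12868}\right) = - \frac{18688}{21119} - \frac{6545}{6434} = - \frac{258462447}{135879646}$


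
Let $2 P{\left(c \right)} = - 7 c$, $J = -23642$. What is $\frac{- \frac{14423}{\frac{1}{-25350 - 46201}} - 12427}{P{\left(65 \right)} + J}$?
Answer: $- \frac{2063935292}{47739} \approx -43234.0$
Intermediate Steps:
$P{\left(c \right)} = - \frac{7 c}{2}$ ($P{\left(c \right)} = \frac{\left(-7\right) c}{2} = - \frac{7 c}{2}$)
$\frac{- \frac{14423}{\frac{1}{-25350 - 46201}} - 12427}{P{\left(65 \right)} + J} = \frac{- \frac{14423}{\frac{1}{-25350 - 46201}} - 12427}{\left(- \frac{7}{2}\right) 65 - 23642} = \frac{- \frac{14423}{\frac{1}{-71551}} - 12427}{- \frac{455}{2} - 23642} = \frac{- \frac{14423}{- \frac{1}{71551}} - 12427}{- \frac{47739}{2}} = \left(\left(-14423\right) \left(-71551\right) - 12427\right) \left(- \frac{2}{47739}\right) = \left(1031980073 - 12427\right) \left(- \frac{2}{47739}\right) = 1031967646 \left(- \frac{2}{47739}\right) = - \frac{2063935292}{47739}$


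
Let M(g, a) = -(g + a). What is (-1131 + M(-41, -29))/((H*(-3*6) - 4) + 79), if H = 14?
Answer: 1061/177 ≈ 5.9943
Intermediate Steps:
M(g, a) = -a - g (M(g, a) = -(a + g) = -a - g)
(-1131 + M(-41, -29))/((H*(-3*6) - 4) + 79) = (-1131 + (-1*(-29) - 1*(-41)))/((14*(-3*6) - 4) + 79) = (-1131 + (29 + 41))/((14*(-18) - 4) + 79) = (-1131 + 70)/((-252 - 4) + 79) = -1061/(-256 + 79) = -1061/(-177) = -1061*(-1/177) = 1061/177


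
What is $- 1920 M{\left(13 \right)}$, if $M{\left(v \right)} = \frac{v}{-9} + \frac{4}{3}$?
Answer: $\frac{640}{3} \approx 213.33$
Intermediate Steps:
$M{\left(v \right)} = \frac{4}{3} - \frac{v}{9}$ ($M{\left(v \right)} = v \left(- \frac{1}{9}\right) + 4 \cdot \frac{1}{3} = - \frac{v}{9} + \frac{4}{3} = \frac{4}{3} - \frac{v}{9}$)
$- 1920 M{\left(13 \right)} = - 1920 \left(\frac{4}{3} - \frac{13}{9}\right) = \left(-1920\right) \left(- \frac{1}{9}\right) = \frac{640}{3}$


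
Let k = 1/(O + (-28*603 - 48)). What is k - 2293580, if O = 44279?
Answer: -62722532259/27347 ≈ -2.2936e+6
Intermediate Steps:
k = 1/27347 (k = 1/(44279 + (-28*603 - 48)) = 1/(44279 + (-16884 - 48)) = 1/(44279 - 16932) = 1/27347 ≈ 3.6567e-5)
k - 2293580 = 1/27347 - 2293580 = -62722532259/27347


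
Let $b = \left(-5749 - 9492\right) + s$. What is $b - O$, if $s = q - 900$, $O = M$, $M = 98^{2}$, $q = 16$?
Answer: $-25729$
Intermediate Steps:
$M = 9604$
$O = 9604$
$s = -884$ ($s = 16 - 900 = -884$)
$b = -16125$ ($b = \left(-5749 - 9492\right) - 884 = -15241 - 884 = -16125$)
$b - O = -16125 - 9604 = -25729$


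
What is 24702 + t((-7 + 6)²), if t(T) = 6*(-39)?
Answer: 24468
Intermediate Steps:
t(T) = -234
24702 + t((-7 + 6)²) = 24702 - 234 = 24468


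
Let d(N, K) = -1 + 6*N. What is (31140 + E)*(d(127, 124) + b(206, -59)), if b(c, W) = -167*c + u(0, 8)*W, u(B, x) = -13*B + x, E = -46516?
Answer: 524521488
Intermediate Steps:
u(B, x) = x - 13*B
b(c, W) = -167*c + 8*W (b(c, W) = -167*c + (8 - 13*0)*W = -167*c + (8 + 0)*W = -167*c + 8*W)
(31140 + E)*(d(127, 124) + b(206, -59)) = (31140 - 46516)*((-1 + 6*127) + (-167*206 + 8*(-59))) = -15376*((-1 + 762) + (-34402 - 472)) = -15376*(761 - 34874) = -15376*(-34113) = 524521488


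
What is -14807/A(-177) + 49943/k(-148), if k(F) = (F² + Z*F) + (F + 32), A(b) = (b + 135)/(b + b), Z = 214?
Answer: -176227357/1412 ≈ -1.2481e+5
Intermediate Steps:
A(b) = (135 + b)/(2*b) (A(b) = (135 + b)/((2*b)) = (135 + b)*(1/(2*b)) = (135 + b)/(2*b))
k(F) = 32 + F² + 215*F (k(F) = (F² + 214*F) + (F + 32) = (F² + 214*F) + (32 + F) = 32 + F² + 215*F)
-14807/A(-177) + 49943/k(-148) = -14807*(-354/(135 - 177)) + 49943/(32 + (-148)² + 215*(-148)) = -14807/((½)*(-1/177)*(-42)) + 49943/(32 + 21904 - 31820) = -14807/7/59 + 49943/(-9884) = -14807*59/7 + 49943*(-1/9884) = -873613/7 - 49943/9884 = -176227357/1412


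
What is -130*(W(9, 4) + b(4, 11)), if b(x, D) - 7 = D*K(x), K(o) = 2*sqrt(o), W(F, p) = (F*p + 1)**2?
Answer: -184600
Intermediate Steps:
W(F, p) = (1 + F*p)**2
b(x, D) = 7 + 2*D*sqrt(x) (b(x, D) = 7 + D*(2*sqrt(x)) = 7 + 2*D*sqrt(x))
-130*(W(9, 4) + b(4, 11)) = -130*((1 + 9*4)**2 + (7 + 2*11*sqrt(4))) = -130*((1 + 36)**2 + (7 + 2*11*2)) = -130*(37**2 + (7 + 44)) = -130*(1369 + 51) = -130*1420 = -184600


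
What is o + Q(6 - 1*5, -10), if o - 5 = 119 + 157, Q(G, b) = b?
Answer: 271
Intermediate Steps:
o = 281 (o = 5 + (119 + 157) = 5 + 276 = 281)
o + Q(6 - 1*5, -10) = 281 - 10 = 271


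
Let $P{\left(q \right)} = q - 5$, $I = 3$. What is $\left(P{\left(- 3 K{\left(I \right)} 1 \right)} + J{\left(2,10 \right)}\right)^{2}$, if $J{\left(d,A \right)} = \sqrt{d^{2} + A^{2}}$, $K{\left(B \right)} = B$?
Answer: $300 - 56 \sqrt{26} \approx 14.455$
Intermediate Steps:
$P{\left(q \right)} = -5 + q$ ($P{\left(q \right)} = q - 5 = -5 + q$)
$J{\left(d,A \right)} = \sqrt{A^{2} + d^{2}}$
$\left(P{\left(- 3 K{\left(I \right)} 1 \right)} + J{\left(2,10 \right)}\right)^{2} = \left(\left(-5 + \left(-3\right) 3 \cdot 1\right) + \sqrt{10^{2} + 2^{2}}\right)^{2} = \left(\left(-5 - 9\right) + \sqrt{100 + 4}\right)^{2} = \left(\left(-5 - 9\right) + \sqrt{104}\right)^{2} = \left(-14 + 2 \sqrt{26}\right)^{2}$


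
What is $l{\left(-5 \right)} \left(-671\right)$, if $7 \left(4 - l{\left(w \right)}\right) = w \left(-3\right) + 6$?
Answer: $-671$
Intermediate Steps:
$l{\left(w \right)} = \frac{22}{7} + \frac{3 w}{7}$ ($l{\left(w \right)} = 4 - \frac{w \left(-3\right) + 6}{7} = 4 - \frac{- 3 w + 6}{7} = 4 - \frac{6 - 3 w}{7} = 4 + \left(- \frac{6}{7} + \frac{3 w}{7}\right) = \frac{22}{7} + \frac{3 w}{7}$)
$l{\left(-5 \right)} \left(-671\right) = \left(\frac{22}{7} + \frac{3}{7} \left(-5\right)\right) \left(-671\right) = \left(\frac{22}{7} - \frac{15}{7}\right) \left(-671\right) = 1 \left(-671\right) = -671$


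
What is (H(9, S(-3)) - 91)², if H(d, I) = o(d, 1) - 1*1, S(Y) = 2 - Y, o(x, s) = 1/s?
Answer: 8281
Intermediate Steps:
H(d, I) = 0 (H(d, I) = 1/1 - 1*1 = 1 - 1 = 0)
(H(9, S(-3)) - 91)² = (0 - 91)² = (-91)² = 8281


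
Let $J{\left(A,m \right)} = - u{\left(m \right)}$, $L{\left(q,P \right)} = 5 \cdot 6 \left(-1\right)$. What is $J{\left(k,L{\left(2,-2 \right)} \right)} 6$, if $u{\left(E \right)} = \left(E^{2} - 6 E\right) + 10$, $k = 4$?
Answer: $-6540$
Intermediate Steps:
$L{\left(q,P \right)} = -30$ ($L{\left(q,P \right)} = 30 \left(-1\right) = -30$)
$u{\left(E \right)} = 10 + E^{2} - 6 E$
$J{\left(A,m \right)} = -10 - m^{2} + 6 m$ ($J{\left(A,m \right)} = - (10 + m^{2} - 6 m) = -10 - m^{2} + 6 m$)
$J{\left(k,L{\left(2,-2 \right)} \right)} 6 = \left(-10 - \left(-30\right)^{2} + 6 \left(-30\right)\right) 6 = \left(-10 - 900 - 180\right) 6 = \left(-1090\right) 6 = -6540$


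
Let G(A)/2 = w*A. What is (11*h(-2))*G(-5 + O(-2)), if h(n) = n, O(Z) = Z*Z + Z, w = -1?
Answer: -132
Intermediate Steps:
O(Z) = Z + Z**2 (O(Z) = Z**2 + Z = Z + Z**2)
G(A) = -2*A (G(A) = 2*(-A) = -2*A)
(11*h(-2))*G(-5 + O(-2)) = (11*(-2))*(-2*(-5 - 2*(1 - 2))) = -(-44)*(-5 - 2*(-1)) = -(-44)*(-5 + 2) = -(-44)*(-3) = -22*6 = -132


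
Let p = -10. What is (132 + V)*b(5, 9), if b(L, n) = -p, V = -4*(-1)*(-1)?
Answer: 1280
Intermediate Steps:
V = -4 (V = 4*(-1) = -4)
b(L, n) = 10 (b(L, n) = -1*(-10) = 10)
(132 + V)*b(5, 9) = (132 - 4)*10 = 128*10 = 1280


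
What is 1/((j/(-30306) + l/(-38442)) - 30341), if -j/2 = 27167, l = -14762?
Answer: -32361757/981817622337 ≈ -3.2961e-5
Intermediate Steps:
j = -54334 (j = -2*27167 = -54334)
1/((j/(-30306) + l/(-38442)) - 30341) = 1/((-54334/(-30306) - 14762/(-38442)) - 30341) = 1/((-54334*(-1/30306) - 14762*(-1/38442)) - 30341) = 1/((27167/15153 + 7381/19221) - 30341) = 1/(70446800/32361757 - 30341) = 1/(-981817622337/32361757) = -32361757/981817622337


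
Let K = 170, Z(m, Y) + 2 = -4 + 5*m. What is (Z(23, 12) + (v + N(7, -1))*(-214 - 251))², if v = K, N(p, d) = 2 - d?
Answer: 6453872896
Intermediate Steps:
Z(m, Y) = -6 + 5*m (Z(m, Y) = -2 + (-4 + 5*m) = -6 + 5*m)
v = 170
(Z(23, 12) + (v + N(7, -1))*(-214 - 251))² = ((-6 + 5*23) + (170 + (2 - 1*(-1)))*(-214 - 251))² = ((-6 + 115) + (170 + (2 + 1))*(-465))² = (109 + (170 + 3)*(-465))² = (109 + 173*(-465))² = (109 - 80445)² = (-80336)² = 6453872896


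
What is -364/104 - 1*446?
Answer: -899/2 ≈ -449.50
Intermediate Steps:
-364/104 - 1*446 = -364*1/104 - 446 = -7/2 - 446 = -899/2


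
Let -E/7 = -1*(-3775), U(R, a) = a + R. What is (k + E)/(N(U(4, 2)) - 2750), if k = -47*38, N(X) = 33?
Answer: 28211/2717 ≈ 10.383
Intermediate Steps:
U(R, a) = R + a
k = -1786
E = -26425 (E = -(-7)*(-3775) = -7*3775 = -26425)
(k + E)/(N(U(4, 2)) - 2750) = (-1786 - 26425)/(33 - 2750) = -28211/(-2717) = -28211*(-1/2717) = 28211/2717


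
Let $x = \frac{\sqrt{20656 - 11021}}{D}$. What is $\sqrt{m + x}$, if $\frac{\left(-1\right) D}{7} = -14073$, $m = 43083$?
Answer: $\frac{\sqrt{418095402824043 + 98511 \sqrt{9635}}}{98511} \approx 207.56$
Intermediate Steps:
$D = 98511$ ($D = \left(-7\right) \left(-14073\right) = 98511$)
$x = \frac{\sqrt{9635}}{98511}$ ($x = \frac{\sqrt{20656 - 11021}}{98511} = \sqrt{9635} \cdot \frac{1}{98511} = \frac{\sqrt{9635}}{98511} \approx 0.00099642$)
$\sqrt{m + x} = \sqrt{43083 + \frac{\sqrt{9635}}{98511}}$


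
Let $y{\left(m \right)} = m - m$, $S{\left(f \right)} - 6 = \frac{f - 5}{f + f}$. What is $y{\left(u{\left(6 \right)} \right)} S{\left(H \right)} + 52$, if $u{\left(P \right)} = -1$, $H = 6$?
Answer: $52$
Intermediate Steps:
$S{\left(f \right)} = 6 + \frac{-5 + f}{2 f}$ ($S{\left(f \right)} = 6 + \frac{f - 5}{f + f} = 6 + \frac{-5 + f}{2 f}$)
$y{\left(m \right)} = 0$
$y{\left(u{\left(6 \right)} \right)} S{\left(H \right)} + 52 = 0 \frac{-5 + 13 \cdot 6}{2 \cdot 6} + 52 = 0 \cdot \frac{1}{2} \cdot \frac{1}{6} \left(-5 + 78\right) + 52 = 0 \cdot \frac{1}{2} \cdot \frac{1}{6} \cdot 73 + 52 = 0 \cdot \frac{73}{12} + 52 = 0 + 52 = 52$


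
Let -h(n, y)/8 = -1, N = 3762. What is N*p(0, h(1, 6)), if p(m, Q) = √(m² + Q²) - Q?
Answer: 0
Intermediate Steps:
h(n, y) = 8 (h(n, y) = -8*(-1) = 8)
p(m, Q) = √(Q² + m²) - Q
N*p(0, h(1, 6)) = 3762*(√(8² + 0²) - 1*8) = 3762*(√(64 + 0) - 8) = 3762*(√64 - 8) = 3762*(8 - 8) = 3762*0 = 0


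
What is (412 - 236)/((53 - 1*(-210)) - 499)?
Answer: -44/59 ≈ -0.74576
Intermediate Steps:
(412 - 236)/((53 - 1*(-210)) - 499) = 176/((53 + 210) - 499) = 176/(263 - 499) = 176/(-236) = 176*(-1/236) = -44/59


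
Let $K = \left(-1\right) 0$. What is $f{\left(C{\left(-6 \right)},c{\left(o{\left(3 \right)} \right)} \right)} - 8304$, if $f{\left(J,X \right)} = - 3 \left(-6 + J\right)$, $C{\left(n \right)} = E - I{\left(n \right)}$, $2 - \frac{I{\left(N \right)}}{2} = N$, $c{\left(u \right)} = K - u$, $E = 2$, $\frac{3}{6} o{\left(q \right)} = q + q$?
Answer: $-8244$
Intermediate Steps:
$o{\left(q \right)} = 4 q$ ($o{\left(q \right)} = 2 \left(q + q\right) = 2 \cdot 2 q = 4 q$)
$K = 0$
$c{\left(u \right)} = - u$ ($c{\left(u \right)} = 0 - u = - u$)
$I{\left(N \right)} = 4 - 2 N$
$C{\left(n \right)} = -2 + 2 n$ ($C{\left(n \right)} = 2 - \left(4 - 2 n\right) = 2 + \left(-4 + 2 n\right) = -2 + 2 n$)
$f{\left(J,X \right)} = 18 - 3 J$
$f{\left(C{\left(-6 \right)},c{\left(o{\left(3 \right)} \right)} \right)} - 8304 = \left(18 - 3 \left(-2 + 2 \left(-6\right)\right)\right) - 8304 = \left(18 - 3 \left(-2 - 12\right)\right) - 8304 = \left(18 - -42\right) - 8304 = \left(18 + 42\right) - 8304 = 60 - 8304 = -8244$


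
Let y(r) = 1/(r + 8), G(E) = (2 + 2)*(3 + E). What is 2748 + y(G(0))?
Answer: 54961/20 ≈ 2748.1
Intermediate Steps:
G(E) = 12 + 4*E (G(E) = 4*(3 + E) = 12 + 4*E)
y(r) = 1/(8 + r)
2748 + y(G(0)) = 2748 + 1/(8 + (12 + 4*0)) = 2748 + 1/(8 + (12 + 0)) = 2748 + 1/(8 + 12) = 2748 + 1/20 = 54961/20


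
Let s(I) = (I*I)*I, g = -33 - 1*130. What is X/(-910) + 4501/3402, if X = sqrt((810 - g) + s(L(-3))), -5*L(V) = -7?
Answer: 643/486 - 66*sqrt(35)/11375 ≈ 1.2887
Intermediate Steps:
L(V) = 7/5 (L(V) = -1/5*(-7) = 7/5)
g = -163 (g = -33 - 130 = -163)
s(I) = I**3 (s(I) = I**2*I = I**3)
X = 132*sqrt(35)/25 (X = sqrt((810 - 1*(-163)) + (7/5)**3) = sqrt((810 + 163) + 343/125) = sqrt(973 + 343/125) = sqrt(121968/125) = 132*sqrt(35)/25 ≈ 31.237)
X/(-910) + 4501/3402 = (132*sqrt(35)/25)/(-910) + 4501/3402 = (132*sqrt(35)/25)*(-1/910) + 4501*(1/3402) = -66*sqrt(35)/11375 + 643/486 = 643/486 - 66*sqrt(35)/11375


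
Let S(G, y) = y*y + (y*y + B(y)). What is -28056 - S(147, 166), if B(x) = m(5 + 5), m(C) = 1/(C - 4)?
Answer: -499009/6 ≈ -83168.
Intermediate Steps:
m(C) = 1/(-4 + C)
B(x) = 1/6 (B(x) = 1/(-4 + (5 + 5)) = 1/(-4 + 10) = 1/6)
S(G, y) = 1/6 + 2*y**2 (S(G, y) = y*y + (y*y + 1/6) = y**2 + (y**2 + 1/6) = y**2 + (1/6 + y**2) = 1/6 + 2*y**2)
-28056 - S(147, 166) = -28056 - (1/6 + 2*166**2) = -28056 - (1/6 + 2*27556) = -28056 - (1/6 + 55112) = -28056 - 1*330673/6 = -28056 - 330673/6 = -499009/6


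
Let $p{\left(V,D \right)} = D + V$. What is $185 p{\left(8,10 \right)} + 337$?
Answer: $3667$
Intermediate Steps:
$185 p{\left(8,10 \right)} + 337 = 185 \left(10 + 8\right) + 337 = 185 \cdot 18 + 337 = 3330 + 337 = 3667$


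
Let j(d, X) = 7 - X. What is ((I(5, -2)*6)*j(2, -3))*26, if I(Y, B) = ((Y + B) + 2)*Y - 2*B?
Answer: 45240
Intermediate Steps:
I(Y, B) = -2*B + Y*(2 + B + Y) (I(Y, B) = ((B + Y) + 2)*Y - 2*B = (2 + B + Y)*Y - 2*B = Y*(2 + B + Y) - 2*B = -2*B + Y*(2 + B + Y))
((I(5, -2)*6)*j(2, -3))*26 = (((5**2 - 2*(-2) + 2*5 - 2*5)*6)*(7 - 1*(-3)))*26 = (((25 + 4 + 10 - 10)*6)*(7 + 3))*26 = ((29*6)*10)*26 = (174*10)*26 = 1740*26 = 45240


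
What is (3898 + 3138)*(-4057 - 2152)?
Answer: -43686524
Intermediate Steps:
(3898 + 3138)*(-4057 - 2152) = 7036*(-6209) = -43686524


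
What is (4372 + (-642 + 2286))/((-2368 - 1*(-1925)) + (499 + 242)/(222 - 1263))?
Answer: -130472/9623 ≈ -13.558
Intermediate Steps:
(4372 + (-642 + 2286))/((-2368 - 1*(-1925)) + (499 + 242)/(222 - 1263)) = (4372 + 1644)/((-2368 + 1925) + 741/(-1041)) = 6016/(-443 + 741*(-1/1041)) = 6016/(-443 - 247/347) = 6016/(-153968/347) = 6016*(-347/153968) = -130472/9623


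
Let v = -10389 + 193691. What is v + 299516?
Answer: 482818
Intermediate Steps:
v = 183302
v + 299516 = 183302 + 299516 = 482818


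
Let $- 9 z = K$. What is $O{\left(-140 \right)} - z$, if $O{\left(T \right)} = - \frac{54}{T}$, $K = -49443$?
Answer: $- \frac{1153589}{210} \approx -5493.3$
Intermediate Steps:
$z = \frac{16481}{3}$ ($z = \left(- \frac{1}{9}\right) \left(-49443\right) = \frac{16481}{3} \approx 5493.7$)
$O{\left(-140 \right)} - z = - \frac{54}{-140} - \frac{16481}{3} = \left(-54\right) \left(- \frac{1}{140}\right) - \frac{16481}{3} = \frac{27}{70} - \frac{16481}{3} = - \frac{1153589}{210}$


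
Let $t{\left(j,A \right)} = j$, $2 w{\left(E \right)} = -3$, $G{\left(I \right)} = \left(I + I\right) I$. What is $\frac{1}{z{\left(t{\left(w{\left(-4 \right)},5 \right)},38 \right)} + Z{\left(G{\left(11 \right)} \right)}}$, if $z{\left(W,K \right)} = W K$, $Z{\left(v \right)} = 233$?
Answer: $\frac{1}{176} \approx 0.0056818$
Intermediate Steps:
$G{\left(I \right)} = 2 I^{2}$ ($G{\left(I \right)} = 2 I I = 2 I^{2}$)
$w{\left(E \right)} = - \frac{3}{2}$ ($w{\left(E \right)} = \frac{1}{2} \left(-3\right) = - \frac{3}{2}$)
$z{\left(W,K \right)} = K W$
$\frac{1}{z{\left(t{\left(w{\left(-4 \right)},5 \right)},38 \right)} + Z{\left(G{\left(11 \right)} \right)}} = \frac{1}{38 \left(- \frac{3}{2}\right) + 233} = \frac{1}{-57 + 233} = \frac{1}{176}$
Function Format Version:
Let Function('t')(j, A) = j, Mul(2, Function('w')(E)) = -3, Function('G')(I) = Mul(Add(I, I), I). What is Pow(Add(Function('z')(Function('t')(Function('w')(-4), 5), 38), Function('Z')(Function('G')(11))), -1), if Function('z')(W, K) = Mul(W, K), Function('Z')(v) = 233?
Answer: Rational(1, 176) ≈ 0.0056818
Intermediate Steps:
Function('G')(I) = Mul(2, Pow(I, 2)) (Function('G')(I) = Mul(Mul(2, I), I) = Mul(2, Pow(I, 2)))
Function('w')(E) = Rational(-3, 2) (Function('w')(E) = Mul(Rational(1, 2), -3) = Rational(-3, 2))
Function('z')(W, K) = Mul(K, W)
Pow(Add(Function('z')(Function('t')(Function('w')(-4), 5), 38), Function('Z')(Function('G')(11))), -1) = Pow(Add(Mul(38, Rational(-3, 2)), 233), -1) = Pow(Add(-57, 233), -1) = Pow(176, -1) = Rational(1, 176)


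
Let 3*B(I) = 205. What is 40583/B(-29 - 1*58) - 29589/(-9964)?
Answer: 1219172781/2042620 ≈ 596.87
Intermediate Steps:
B(I) = 205/3 (B(I) = (⅓)*205 = 205/3)
40583/B(-29 - 1*58) - 29589/(-9964) = 40583/(205/3) - 29589/(-9964) = 40583*(3/205) - 29589*(-1/9964) = 121749/205 + 29589/9964 = 1219172781/2042620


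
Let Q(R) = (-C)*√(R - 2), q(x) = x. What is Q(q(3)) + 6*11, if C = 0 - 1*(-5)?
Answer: 61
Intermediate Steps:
C = 5 (C = 0 + 5 = 5)
Q(R) = -5*√(-2 + R) (Q(R) = (-1*5)*√(R - 2) = -5*√(-2 + R))
Q(q(3)) + 6*11 = -5*√(-2 + 3) + 6*11 = -5*√1 + 66 = -5*1 + 66 = -5 + 66 = 61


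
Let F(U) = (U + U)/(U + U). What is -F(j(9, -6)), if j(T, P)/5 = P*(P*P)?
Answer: -1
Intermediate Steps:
j(T, P) = 5*P³ (j(T, P) = 5*(P*(P*P)) = 5*(P*P²) = 5*P³)
F(U) = 1 (F(U) = (2*U)/((2*U)) = (2*U)*(1/(2*U)) = 1)
-F(j(9, -6)) = -1*1 = -1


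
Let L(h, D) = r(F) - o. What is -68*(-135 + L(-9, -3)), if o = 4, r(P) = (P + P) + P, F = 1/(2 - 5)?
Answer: 9520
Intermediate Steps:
F = -⅓ (F = 1/(-3) = -⅓ ≈ -0.33333)
r(P) = 3*P (r(P) = 2*P + P = 3*P)
L(h, D) = -5 (L(h, D) = 3*(-⅓) - 1*4 = -1 - 4 = -5)
-68*(-135 + L(-9, -3)) = -68*(-135 - 5) = -68*(-140) = 9520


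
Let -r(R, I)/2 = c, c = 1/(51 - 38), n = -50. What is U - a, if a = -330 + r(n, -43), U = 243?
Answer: 7451/13 ≈ 573.15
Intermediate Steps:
c = 1/13 ≈ 0.076923
r(R, I) = -2/13 (r(R, I) = -2*1/13 = -2/13)
a = -4292/13 (a = -330 - 2/13 = -4292/13 ≈ -330.15)
U - a = 243 - 1*(-4292/13) = 243 + 4292/13 = 7451/13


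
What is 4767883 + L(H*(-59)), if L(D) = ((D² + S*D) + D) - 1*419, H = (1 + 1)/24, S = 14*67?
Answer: 685853485/144 ≈ 4.7629e+6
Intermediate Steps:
S = 938
H = 1/12 (H = 2*(1/24) = 1/12 ≈ 0.083333)
L(D) = -419 + D² + 939*D (L(D) = ((D² + 938*D) + D) - 1*419 = (D² + 939*D) - 419 = -419 + D² + 939*D)
4767883 + L(H*(-59)) = 4767883 + (-419 + ((1/12)*(-59))² + 939*((1/12)*(-59))) = 4767883 + (-419 + (-59/12)² + 939*(-59/12)) = 4767883 + (-419 + 3481/144 - 18467/4) = 4767883 - 721667/144 = 685853485/144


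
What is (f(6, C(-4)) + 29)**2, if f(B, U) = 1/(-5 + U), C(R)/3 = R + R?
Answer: 705600/841 ≈ 839.00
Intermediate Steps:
C(R) = 6*R (C(R) = 3*(R + R) = 3*(2*R) = 6*R)
(f(6, C(-4)) + 29)**2 = (1/(-5 + 6*(-4)) + 29)**2 = (1/(-5 - 24) + 29)**2 = (1/(-29) + 29)**2 = (-1/29 + 29)**2 = (840/29)**2 = 705600/841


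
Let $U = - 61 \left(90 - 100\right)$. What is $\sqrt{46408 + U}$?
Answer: $\sqrt{47018} \approx 216.84$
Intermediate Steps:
$U = 610$ ($U = \left(-61\right) \left(-10\right) = 610$)
$\sqrt{46408 + U} = \sqrt{46408 + 610} = \sqrt{47018}$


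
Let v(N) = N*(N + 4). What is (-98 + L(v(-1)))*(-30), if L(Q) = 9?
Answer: 2670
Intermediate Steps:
v(N) = N*(4 + N)
(-98 + L(v(-1)))*(-30) = (-98 + 9)*(-30) = -89*(-30) = 2670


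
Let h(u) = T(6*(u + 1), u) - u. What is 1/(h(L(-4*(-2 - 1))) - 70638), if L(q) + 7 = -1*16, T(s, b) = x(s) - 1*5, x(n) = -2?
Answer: -1/70622 ≈ -1.4160e-5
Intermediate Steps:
T(s, b) = -7 (T(s, b) = -2 - 1*5 = -2 - 5 = -7)
L(q) = -23 (L(q) = -7 - 1*16 = -7 - 16 = -23)
h(u) = -7 - u
1/(h(L(-4*(-2 - 1))) - 70638) = 1/((-7 - 1*(-23)) - 70638) = 1/((-7 + 23) - 70638) = 1/(16 - 70638) = 1/(-70622) = -1/70622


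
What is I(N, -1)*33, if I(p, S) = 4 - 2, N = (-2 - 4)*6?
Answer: 66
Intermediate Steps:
N = -36 (N = -6*6 = -36)
I(p, S) = 2
I(N, -1)*33 = 2*33 = 66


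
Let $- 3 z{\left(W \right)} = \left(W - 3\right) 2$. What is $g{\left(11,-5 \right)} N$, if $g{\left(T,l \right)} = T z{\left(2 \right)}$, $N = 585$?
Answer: $4290$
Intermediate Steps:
$z{\left(W \right)} = 2 - \frac{2 W}{3}$ ($z{\left(W \right)} = - \frac{\left(W - 3\right) 2}{3} = - \frac{\left(-3 + W\right) 2}{3} = - \frac{-6 + 2 W}{3} = 2 - \frac{2 W}{3}$)
$g{\left(T,l \right)} = \frac{2 T}{3}$ ($g{\left(T,l \right)} = T \left(2 - \frac{4}{3}\right) = T \frac{2}{3} = \frac{2 T}{3}$)
$g{\left(11,-5 \right)} N = \frac{2}{3} \cdot 11 \cdot 585 = \frac{22}{3} \cdot 585 = 4290$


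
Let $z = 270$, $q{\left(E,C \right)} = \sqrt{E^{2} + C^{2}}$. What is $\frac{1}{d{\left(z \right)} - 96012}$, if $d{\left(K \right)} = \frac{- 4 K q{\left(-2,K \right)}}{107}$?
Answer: $- \frac{10178161}{976438230732} + \frac{535 \sqrt{18226}}{244109557683} \approx -1.0128 \cdot 10^{-5}$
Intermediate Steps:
$q{\left(E,C \right)} = \sqrt{C^{2} + E^{2}}$
$d{\left(K \right)} = - \frac{4 K \sqrt{4 + K^{2}}}{107}$ ($d{\left(K \right)} = \frac{- 4 K \sqrt{K^{2} + \left(-2\right)^{2}}}{107} = - 4 K \sqrt{K^{2} + 4} \cdot \frac{1}{107} = - 4 K \sqrt{4 + K^{2}} \cdot \frac{1}{107} = - \frac{4 K \sqrt{4 + K^{2}}}{107}$)
$\frac{1}{d{\left(z \right)} - 96012} = \frac{1}{\left(- \frac{4}{107}\right) 270 \sqrt{4 + 270^{2}} - 96012} = \frac{1}{\left(- \frac{4}{107}\right) 270 \sqrt{4 + 72900} - 96012} = \frac{1}{\left(- \frac{4}{107}\right) 270 \sqrt{72904} - 96012} = \frac{1}{\left(- \frac{4}{107}\right) 270 \cdot 2 \sqrt{18226} - 96012} = \frac{1}{- \frac{2160 \sqrt{18226}}{107} - 96012} = \frac{1}{-96012 - \frac{2160 \sqrt{18226}}{107}}$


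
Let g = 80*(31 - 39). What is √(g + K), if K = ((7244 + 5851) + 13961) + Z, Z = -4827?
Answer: √21589 ≈ 146.93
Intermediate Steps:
g = -640 (g = 80*(-8) = -640)
K = 22229 (K = ((7244 + 5851) + 13961) - 4827 = (13095 + 13961) - 4827 = 27056 - 4827 = 22229)
√(g + K) = √(-640 + 22229) = √21589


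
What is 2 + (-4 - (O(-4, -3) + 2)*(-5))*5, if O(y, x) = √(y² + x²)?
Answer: 157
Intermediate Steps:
O(y, x) = √(x² + y²)
2 + (-4 - (O(-4, -3) + 2)*(-5))*5 = 2 + (-4 - (√((-3)² + (-4)²) + 2)*(-5))*5 = 2 + (-4 - (√(9 + 16) + 2)*(-5))*5 = 2 + (-4 - (√25 + 2)*(-5))*5 = 2 + (-4 - (5 + 2)*(-5))*5 = 2 + (-4 - 7*(-5))*5 = 2 + (-4 - 1*(-35))*5 = 2 + (-4 + 35)*5 = 2 + 31*5 = 2 + 155 = 157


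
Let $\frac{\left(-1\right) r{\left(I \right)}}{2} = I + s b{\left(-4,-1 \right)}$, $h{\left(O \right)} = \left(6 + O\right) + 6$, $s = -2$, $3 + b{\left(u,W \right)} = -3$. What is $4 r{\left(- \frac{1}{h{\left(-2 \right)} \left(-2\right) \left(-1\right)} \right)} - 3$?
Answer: $- \frac{493}{5} \approx -98.6$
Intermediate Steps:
$b{\left(u,W \right)} = -6$ ($b{\left(u,W \right)} = -3 - 3 = -6$)
$h{\left(O \right)} = 12 + O$
$r{\left(I \right)} = -24 - 2 I$ ($r{\left(I \right)} = - 2 \left(I - -12\right) = - 2 \left(I + 12\right) = - 2 \left(12 + I\right) = -24 - 2 I$)
$4 r{\left(- \frac{1}{h{\left(-2 \right)} \left(-2\right) \left(-1\right)} \right)} - 3 = 4 \left(-24 - 2 \left(- \frac{1}{\left(12 - 2\right) \left(-2\right) \left(-1\right)}\right)\right) - 3 = 4 \left(-24 - 2 \left(- \frac{1}{10 \left(-2\right) \left(-1\right)}\right)\right) - 3 = 4 \left(-24 - 2 \left(- \frac{1}{\left(-20\right) \left(-1\right)}\right)\right) - 3 = 4 \left(-24 - 2 \left(- \frac{1}{20}\right)\right) - 3 = 4 \left(-24 - 2 \left(\left(-1\right) \frac{1}{20}\right)\right) - 3 = 4 \left(-24 - - \frac{1}{10}\right) - 3 = 4 \left(-24 + \frac{1}{10}\right) - 3 = 4 \left(- \frac{239}{10}\right) - 3 = - \frac{478}{5} - 3 = - \frac{493}{5}$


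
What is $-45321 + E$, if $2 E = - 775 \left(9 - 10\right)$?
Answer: $- \frac{89867}{2} \approx -44934.0$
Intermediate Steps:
$E = \frac{775}{2}$ ($E = \frac{\left(-775\right) \left(9 - 10\right)}{2} = \frac{\left(-775\right) \left(-1\right)}{2} = \frac{1}{2} \cdot 775 = \frac{775}{2} \approx 387.5$)
$-45321 + E = -45321 + \frac{775}{2} = - \frac{89867}{2}$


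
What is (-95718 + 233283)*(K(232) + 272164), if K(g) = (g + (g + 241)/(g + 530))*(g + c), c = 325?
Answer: 14037183820035/254 ≈ 5.5264e+10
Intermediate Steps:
K(g) = (325 + g)*(g + (241 + g)/(530 + g)) (K(g) = (g + (g + 241)/(g + 530))*(g + 325) = (g + (241 + g)/(530 + g))*(325 + g) = (325 + g)*(g + (241 + g)/(530 + g)))
(-95718 + 233283)*(K(232) + 272164) = (-95718 + 233283)*((78325 + 232**3 + 856*232**2 + 172816*232)/(530 + 232) + 272164) = 137565*((78325 + 12487168 + 856*53824 + 40093312)/762 + 272164) = 137565*((78325 + 12487168 + 46073344 + 40093312)/762 + 272164) = 137565*((1/762)*98732149 + 272164) = 137565*(98732149/762 + 272164) = 137565*(306121117/762) = 14037183820035/254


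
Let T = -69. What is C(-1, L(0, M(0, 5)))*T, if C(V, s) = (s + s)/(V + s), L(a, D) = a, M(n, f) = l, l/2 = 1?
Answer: 0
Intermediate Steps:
l = 2 (l = 2*1 = 2)
M(n, f) = 2
C(V, s) = 2*s/(V + s) (C(V, s) = (2*s)/(V + s) = 2*s/(V + s))
C(-1, L(0, M(0, 5)))*T = (2*0/(-1 + 0))*(-69) = (2*0/(-1))*(-69) = (2*0*(-1))*(-69) = 0*(-69) = 0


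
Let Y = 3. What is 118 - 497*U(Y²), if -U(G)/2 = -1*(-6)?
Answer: 6082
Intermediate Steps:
U(G) = -12 (U(G) = -(-2)*(-6) = -2*6 = -12)
118 - 497*U(Y²) = 118 - 497*(-12) = 118 + 5964 = 6082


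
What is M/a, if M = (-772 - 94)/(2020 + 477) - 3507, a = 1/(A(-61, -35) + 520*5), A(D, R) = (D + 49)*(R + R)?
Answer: -30126986800/2497 ≈ -1.2065e+7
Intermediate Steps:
A(D, R) = 2*R*(49 + D) (A(D, R) = (49 + D)*(2*R) = 2*R*(49 + D))
a = 1/3440 (a = 1/(2*(-35)*(49 - 61) + 520*5) = 1/(2*(-35)*(-12) + 2600) = 1/(840 + 2600) = 1/3440 ≈ 0.00029070)
M = -8757845/2497 (M = -866/2497 - 3507 = -8757845/2497 ≈ -3507.3)
M/a = -8757845/(2497*1/3440) = -8757845/2497*3440 = -30126986800/2497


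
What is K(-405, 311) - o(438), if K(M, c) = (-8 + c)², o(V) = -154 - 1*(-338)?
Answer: 91625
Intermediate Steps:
o(V) = 184 (o(V) = -154 + 338 = 184)
K(-405, 311) - o(438) = (-8 + 311)² - 1*184 = 303² - 184 = 91809 - 184 = 91625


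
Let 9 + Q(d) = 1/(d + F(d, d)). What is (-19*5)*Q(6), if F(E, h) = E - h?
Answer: 5035/6 ≈ 839.17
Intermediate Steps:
Q(d) = -9 + 1/d (Q(d) = -9 + 1/(d + (d - d)) = -9 + 1/(d + 0) = -9 + 1/d)
(-19*5)*Q(6) = (-19*5)*(-9 + 1/6) = -95*(-9 + ⅙) = -95*(-53/6) = 5035/6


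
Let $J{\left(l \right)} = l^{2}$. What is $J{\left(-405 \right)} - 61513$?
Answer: $102512$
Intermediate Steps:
$J{\left(-405 \right)} - 61513 = \left(-405\right)^{2} - 61513 = 164025 - 61513 = 102512$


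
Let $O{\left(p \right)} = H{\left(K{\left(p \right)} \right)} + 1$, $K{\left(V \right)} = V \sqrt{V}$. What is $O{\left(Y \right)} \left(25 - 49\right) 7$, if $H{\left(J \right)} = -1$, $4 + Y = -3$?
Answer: $0$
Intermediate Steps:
$Y = -7$ ($Y = -4 - 3 = -7$)
$K{\left(V \right)} = V^{\frac{3}{2}}$
$O{\left(p \right)} = 0$ ($O{\left(p \right)} = -1 + 1 = 0$)
$O{\left(Y \right)} \left(25 - 49\right) 7 = 0 \left(25 - 49\right) 7 = 0 \left(-24\right) 7 = 0 \cdot 7 = 0$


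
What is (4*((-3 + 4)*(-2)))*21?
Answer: -168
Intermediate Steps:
(4*((-3 + 4)*(-2)))*21 = (4*(1*(-2)))*21 = (4*(-2))*21 = -8*21 = -168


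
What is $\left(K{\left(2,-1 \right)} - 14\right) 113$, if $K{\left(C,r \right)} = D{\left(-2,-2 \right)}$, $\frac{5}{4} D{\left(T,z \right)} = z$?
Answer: $- \frac{8814}{5} \approx -1762.8$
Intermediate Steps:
$D{\left(T,z \right)} = \frac{4 z}{5}$
$K{\left(C,r \right)} = - \frac{8}{5}$ ($K{\left(C,r \right)} = \frac{4}{5} \left(-2\right) = - \frac{8}{5}$)
$\left(K{\left(2,-1 \right)} - 14\right) 113 = \left(- \frac{8}{5} - 14\right) 113 = \left(- \frac{78}{5}\right) 113 = - \frac{8814}{5}$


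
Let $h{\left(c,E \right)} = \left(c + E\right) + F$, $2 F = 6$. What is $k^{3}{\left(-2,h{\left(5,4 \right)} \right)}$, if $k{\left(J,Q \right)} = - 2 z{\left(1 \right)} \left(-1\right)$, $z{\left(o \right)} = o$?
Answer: $8$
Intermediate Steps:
$F = 3$ ($F = \frac{1}{2} \cdot 6 = 3$)
$h{\left(c,E \right)} = 3 + E + c$ ($h{\left(c,E \right)} = \left(c + E\right) + 3 = \left(E + c\right) + 3 = 3 + E + c$)
$k{\left(J,Q \right)} = 2$ ($k{\left(J,Q \right)} = \left(-2\right) 1 \left(-1\right) = \left(-2\right) \left(-1\right) = 2$)
$k^{3}{\left(-2,h{\left(5,4 \right)} \right)} = 2^{3} = 8$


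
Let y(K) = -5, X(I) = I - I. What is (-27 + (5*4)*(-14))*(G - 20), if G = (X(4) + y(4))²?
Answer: -1535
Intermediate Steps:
X(I) = 0
G = 25 (G = (0 - 5)² = (-5)² = 25)
(-27 + (5*4)*(-14))*(G - 20) = (-27 + (5*4)*(-14))*(25 - 20) = (-27 + 20*(-14))*5 = (-27 - 280)*5 = -307*5 = -1535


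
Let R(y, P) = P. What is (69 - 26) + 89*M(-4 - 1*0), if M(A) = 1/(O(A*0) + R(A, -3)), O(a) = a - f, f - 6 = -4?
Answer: 126/5 ≈ 25.200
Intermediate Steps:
f = 2 (f = 6 - 4 = 2)
O(a) = -2 + a (O(a) = a - 1*2 = a - 2 = -2 + a)
M(A) = -⅕ (M(A) = 1/((-2 + A*0) - 3) = 1/((-2 + 0) - 3) = 1/(-2 - 3) = 1/(-5) = -⅕)
(69 - 26) + 89*M(-4 - 1*0) = (69 - 26) + 89*(-⅕) = 43 - 89/5 = 126/5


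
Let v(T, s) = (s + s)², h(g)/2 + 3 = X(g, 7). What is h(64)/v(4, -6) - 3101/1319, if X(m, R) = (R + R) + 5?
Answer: -25271/11871 ≈ -2.1288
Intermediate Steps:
X(m, R) = 5 + 2*R (X(m, R) = 2*R + 5 = 5 + 2*R)
h(g) = 32 (h(g) = -6 + 2*(5 + 2*7) = -6 + 2*(5 + 14) = -6 + 2*19 = -6 + 38 = 32)
v(T, s) = 4*s² (v(T, s) = (2*s)² = 4*s²)
h(64)/v(4, -6) - 3101/1319 = 32/((4*(-6)²)) - 3101/1319 = 32/((4*36)) - 3101*1/1319 = 32/144 - 3101/1319 = 32*(1/144) - 3101/1319 = 2/9 - 3101/1319 = -25271/11871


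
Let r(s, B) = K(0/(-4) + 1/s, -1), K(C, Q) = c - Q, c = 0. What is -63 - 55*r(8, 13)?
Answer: -118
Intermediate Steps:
K(C, Q) = -Q (K(C, Q) = 0 - Q = -Q)
r(s, B) = 1 (r(s, B) = -1*(-1) = 1)
-63 - 55*r(8, 13) = -63 - 55*1 = -63 - 55 = -118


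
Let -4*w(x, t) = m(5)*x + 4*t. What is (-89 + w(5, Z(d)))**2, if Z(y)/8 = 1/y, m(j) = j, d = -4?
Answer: 139129/16 ≈ 8695.6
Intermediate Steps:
Z(y) = 8/y (Z(y) = 8*(1/y) = 8/y)
w(x, t) = -t - 5*x/4 (w(x, t) = -(5*x + 4*t)/4 = -(4*t + 5*x)/4 = -t - 5*x/4)
(-89 + w(5, Z(d)))**2 = (-89 + (-8/(-4) - 5/4*5))**2 = (-89 + (-8*(-1)/4 - 25/4))**2 = (-89 + (-1*(-2) - 25/4))**2 = (-89 + (2 - 25/4))**2 = (-89 - 17/4)**2 = (-373/4)**2 = 139129/16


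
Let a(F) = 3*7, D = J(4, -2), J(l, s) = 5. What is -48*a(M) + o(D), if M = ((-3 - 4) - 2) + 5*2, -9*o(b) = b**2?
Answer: -9097/9 ≈ -1010.8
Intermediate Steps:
D = 5
o(b) = -b**2/9
M = 1 (M = (-7 - 2) + 10 = -9 + 10 = 1)
a(F) = 21
-48*a(M) + o(D) = -48*21 - 1/9*5**2 = -1008 - 1/9*25 = -1008 - 25/9 = -9097/9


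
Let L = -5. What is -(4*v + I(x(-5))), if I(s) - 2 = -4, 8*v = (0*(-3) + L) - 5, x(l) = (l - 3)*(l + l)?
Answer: 7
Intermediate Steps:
x(l) = 2*l*(-3 + l) (x(l) = (-3 + l)*(2*l) = 2*l*(-3 + l))
v = -5/4 (v = ((0*(-3) - 5) - 5)/8 = ((0 - 5) - 5)/8 = (-5 - 5)/8 = (⅛)*(-10) = -5/4 ≈ -1.2500)
I(s) = -2 (I(s) = 2 - 4 = -2)
-(4*v + I(x(-5))) = -(4*(-5/4) - 2) = -(-5 - 2) = -1*(-7) = 7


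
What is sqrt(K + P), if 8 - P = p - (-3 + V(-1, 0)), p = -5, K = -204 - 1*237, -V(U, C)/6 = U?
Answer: 5*I*sqrt(17) ≈ 20.616*I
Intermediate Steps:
V(U, C) = -6*U
K = -441 (K = -204 - 237 = -441)
P = 16 (P = 8 - (-5 - (-3 - 6*(-1))) = 8 - (-5 - (-3 + 6)) = 8 - (-5 - 1*3) = 8 - (-5 - 3) = 8 - 1*(-8) = 8 + 8 = 16)
sqrt(K + P) = sqrt(-441 + 16) = sqrt(-425) = 5*I*sqrt(17)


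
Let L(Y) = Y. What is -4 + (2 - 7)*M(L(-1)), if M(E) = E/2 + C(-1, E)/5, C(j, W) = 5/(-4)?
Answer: -¼ ≈ -0.25000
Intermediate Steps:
C(j, W) = -5/4 (C(j, W) = 5*(-¼) = -5/4)
M(E) = -¼ + E/2 (M(E) = E/2 - 5/4/5 = E*(½) - 5/4*⅕ = E/2 - ¼ = -¼ + E/2)
-4 + (2 - 7)*M(L(-1)) = -4 + (2 - 7)*(-¼ + (½)*(-1)) = -4 - 5*(-¼ - ½) = -4 - 5*(-¾) = -4 + 15/4 = -¼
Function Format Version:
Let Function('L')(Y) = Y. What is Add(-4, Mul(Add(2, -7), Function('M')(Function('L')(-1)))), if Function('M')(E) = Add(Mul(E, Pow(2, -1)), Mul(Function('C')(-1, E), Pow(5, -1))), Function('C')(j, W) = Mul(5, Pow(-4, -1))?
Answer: Rational(-1, 4) ≈ -0.25000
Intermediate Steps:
Function('C')(j, W) = Rational(-5, 4) (Function('C')(j, W) = Mul(5, Rational(-1, 4)) = Rational(-5, 4))
Function('M')(E) = Add(Rational(-1, 4), Mul(Rational(1, 2), E)) (Function('M')(E) = Add(Mul(E, Pow(2, -1)), Mul(Rational(-5, 4), Pow(5, -1))) = Add(Mul(E, Rational(1, 2)), Mul(Rational(-5, 4), Rational(1, 5))) = Add(Mul(Rational(1, 2), E), Rational(-1, 4)) = Add(Rational(-1, 4), Mul(Rational(1, 2), E)))
Add(-4, Mul(Add(2, -7), Function('M')(Function('L')(-1)))) = Add(-4, Mul(Add(2, -7), Add(Rational(-1, 4), Mul(Rational(1, 2), -1)))) = Add(-4, Mul(-5, Add(Rational(-1, 4), Rational(-1, 2)))) = Add(-4, Mul(-5, Rational(-3, 4))) = Add(-4, Rational(15, 4)) = Rational(-1, 4)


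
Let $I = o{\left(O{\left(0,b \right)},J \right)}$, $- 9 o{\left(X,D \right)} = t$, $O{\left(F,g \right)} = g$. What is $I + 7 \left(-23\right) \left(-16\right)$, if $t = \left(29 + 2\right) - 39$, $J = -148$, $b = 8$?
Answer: $\frac{23192}{9} \approx 2576.9$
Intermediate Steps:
$t = -8$ ($t = 31 - 39 = -8$)
$o{\left(X,D \right)} = \frac{8}{9}$ ($o{\left(X,D \right)} = \left(- \frac{1}{9}\right) \left(-8\right) = \frac{8}{9}$)
$I = \frac{8}{9} \approx 0.88889$
$I + 7 \left(-23\right) \left(-16\right) = \frac{8}{9} + 7 \left(-23\right) \left(-16\right) = \frac{8}{9} - -2576 = \frac{8}{9} + 2576 = \frac{23192}{9}$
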